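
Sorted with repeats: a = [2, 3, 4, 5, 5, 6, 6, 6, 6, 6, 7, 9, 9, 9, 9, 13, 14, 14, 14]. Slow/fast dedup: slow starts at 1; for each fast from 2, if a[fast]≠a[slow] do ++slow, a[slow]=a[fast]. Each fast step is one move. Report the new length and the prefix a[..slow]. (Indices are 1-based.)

slow=1 fast=2: a[fast]=3≠a[slow]=2 write a[2]=3, slow++,fast++
slow=2 fast=3: a[fast]=4≠a[slow]=3 write a[3]=4, slow++,fast++
slow=3 fast=4: a[fast]=5≠a[slow]=4 write a[4]=5, slow++,fast++
slow=4 fast=5: a[fast]=5=a[slow] dup, fast++
slow=4 fast=6: a[fast]=6≠a[slow]=5 write a[5]=6, slow++,fast++
slow=5 fast=7: a[fast]=6=a[slow] dup, fast++
slow=5 fast=8: a[fast]=6=a[slow] dup, fast++
slow=5 fast=9: a[fast]=6=a[slow] dup, fast++
slow=5 fast=10: a[fast]=6=a[slow] dup, fast++
slow=5 fast=11: a[fast]=7≠a[slow]=6 write a[6]=7, slow++,fast++
slow=6 fast=12: a[fast]=9≠a[slow]=7 write a[7]=9, slow++,fast++
slow=7 fast=13: a[fast]=9=a[slow] dup, fast++
slow=7 fast=14: a[fast]=9=a[slow] dup, fast++
slow=7 fast=15: a[fast]=9=a[slow] dup, fast++
slow=7 fast=16: a[fast]=13≠a[slow]=9 write a[8]=13, slow++,fast++
slow=8 fast=17: a[fast]=14≠a[slow]=13 write a[9]=14, slow++,fast++
slow=9 fast=18: a[fast]=14=a[slow] dup, fast++
slow=9 fast=19: a[fast]=14=a[slow] dup, fast++

length 9; prefix = [2, 3, 4, 5, 6, 7, 9, 13, 14]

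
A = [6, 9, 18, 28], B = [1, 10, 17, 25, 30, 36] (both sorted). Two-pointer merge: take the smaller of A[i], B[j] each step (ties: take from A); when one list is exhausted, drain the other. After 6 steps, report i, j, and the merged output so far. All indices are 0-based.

[i=0,j=0] A[i]=6>B[j]=1 take 1 → j++
[i=0,j=1] A[i]=6<=B[j]=10 take 6 → i++
[i=1,j=1] A[i]=9<=B[j]=10 take 9 → i++
[i=2,j=1] A[i]=18>B[j]=10 take 10 → j++
[i=2,j=2] A[i]=18>B[j]=17 take 17 → j++
[i=2,j=3] A[i]=18<=B[j]=25 take 18 → i++

i=3, j=3, merged so far=[1, 6, 9, 10, 17, 18]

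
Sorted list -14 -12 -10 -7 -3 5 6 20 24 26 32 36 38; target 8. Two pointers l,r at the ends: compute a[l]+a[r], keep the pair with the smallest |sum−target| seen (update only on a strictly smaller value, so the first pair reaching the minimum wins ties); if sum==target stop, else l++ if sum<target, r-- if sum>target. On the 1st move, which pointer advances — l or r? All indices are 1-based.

r

l=1 r=13: -14+38=24 d=16 *, r--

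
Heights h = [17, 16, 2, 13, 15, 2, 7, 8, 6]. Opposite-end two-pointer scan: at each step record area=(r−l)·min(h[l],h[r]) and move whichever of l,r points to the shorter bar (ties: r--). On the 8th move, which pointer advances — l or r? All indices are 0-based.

r

l=0 r=8: min(17,6)*8=48 best=48 *, r--
l=0 r=7: min(17,8)*7=56 best=56 *, r--
l=0 r=6: min(17,7)*6=42 best=56, r--
l=0 r=5: min(17,2)*5=10 best=56, r--
l=0 r=4: min(17,15)*4=60 best=60 *, r--
l=0 r=3: min(17,13)*3=39 best=60, r--
l=0 r=2: min(17,2)*2=4 best=60, r--
l=0 r=1: min(17,16)*1=16 best=60, r--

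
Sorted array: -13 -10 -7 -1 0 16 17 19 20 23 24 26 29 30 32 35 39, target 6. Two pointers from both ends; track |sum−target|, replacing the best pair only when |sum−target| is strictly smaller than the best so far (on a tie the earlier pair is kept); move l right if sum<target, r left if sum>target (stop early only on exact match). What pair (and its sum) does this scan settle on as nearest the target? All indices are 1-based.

l=1 r=17: -13+39=26 d=20 *, r--
l=1 r=16: -13+35=22 d=16 *, r--
l=1 r=15: -13+32=19 d=13 *, r--
l=1 r=14: -13+30=17 d=11 *, r--
l=1 r=13: -13+29=16 d=10 *, r--
l=1 r=12: -13+26=13 d=7 *, r--
l=1 r=11: -13+24=11 d=5 *, r--
l=1 r=10: -13+23=10 d=4 *, r--
l=1 r=9: -13+20=7 d=1 *, r--
l=1 r=8: -13+19=6 d=0 *, stop

pair (-13, 19) with sum 6 (|Δ|=0)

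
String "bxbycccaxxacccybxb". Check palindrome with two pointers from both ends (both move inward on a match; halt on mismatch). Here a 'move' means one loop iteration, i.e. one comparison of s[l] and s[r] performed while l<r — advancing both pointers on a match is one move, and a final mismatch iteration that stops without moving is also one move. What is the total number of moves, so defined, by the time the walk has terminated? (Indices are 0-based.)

9 moves

l=0 r=17: 'b'=='b', l++,r--
l=1 r=16: 'x'=='x', l++,r--
l=2 r=15: 'b'=='b', l++,r--
l=3 r=14: 'y'=='y', l++,r--
l=4 r=13: 'c'=='c', l++,r--
l=5 r=12: 'c'=='c', l++,r--
l=6 r=11: 'c'=='c', l++,r--
l=7 r=10: 'a'=='a', l++,r--
l=8 r=9: 'x'=='x', l++,r--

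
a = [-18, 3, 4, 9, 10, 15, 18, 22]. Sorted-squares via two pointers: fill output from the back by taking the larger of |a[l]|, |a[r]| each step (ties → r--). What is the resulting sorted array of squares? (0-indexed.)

l=0 r=7: |-18|<=|22| out[7]=484, r--
l=0 r=6: |-18|<=|18| out[6]=324, r--
l=0 r=5: |-18|>|15| out[5]=324, l++
l=1 r=5: |3|<=|15| out[4]=225, r--
l=1 r=4: |3|<=|10| out[3]=100, r--
l=1 r=3: |3|<=|9| out[2]=81, r--
l=1 r=2: |3|<=|4| out[1]=16, r--
l=1 r=1: |3|<=|3| out[0]=9, r--

[9, 16, 81, 100, 225, 324, 324, 484]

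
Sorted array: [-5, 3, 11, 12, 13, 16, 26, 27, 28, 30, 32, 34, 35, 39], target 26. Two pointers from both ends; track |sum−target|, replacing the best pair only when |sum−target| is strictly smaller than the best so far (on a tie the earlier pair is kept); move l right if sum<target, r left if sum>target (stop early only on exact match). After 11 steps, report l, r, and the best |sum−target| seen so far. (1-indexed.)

[1,14] -5+39=34 d=8 * → r--
[1,13] -5+35=30 d=4 * → r--
[1,12] -5+34=29 d=3 * → r--
[1,11] -5+32=27 d=1 * → r--
[1,10] -5+30=25 d=1 → l++
[2,10] 3+30=33 d=7 → r--
[2,9] 3+28=31 d=5 → r--
[2,8] 3+27=30 d=4 → r--
[2,7] 3+26=29 d=3 → r--
[2,6] 3+16=19 d=7 → l++
[3,6] 11+16=27 d=1 → r--

l=3, r=5, best |Δ|=1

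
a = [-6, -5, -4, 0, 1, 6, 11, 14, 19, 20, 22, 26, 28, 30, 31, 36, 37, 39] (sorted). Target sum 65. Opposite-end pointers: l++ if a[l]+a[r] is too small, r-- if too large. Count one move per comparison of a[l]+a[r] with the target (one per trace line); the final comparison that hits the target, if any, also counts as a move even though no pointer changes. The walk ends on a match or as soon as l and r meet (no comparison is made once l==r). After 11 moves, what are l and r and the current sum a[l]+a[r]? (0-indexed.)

l=11, r=17, sum=65

l=0 r=17: -6+39=33 <65, l++
l=1 r=17: -5+39=34 <65, l++
l=2 r=17: -4+39=35 <65, l++
l=3 r=17: 0+39=39 <65, l++
l=4 r=17: 1+39=40 <65, l++
l=5 r=17: 6+39=45 <65, l++
l=6 r=17: 11+39=50 <65, l++
l=7 r=17: 14+39=53 <65, l++
l=8 r=17: 19+39=58 <65, l++
l=9 r=17: 20+39=59 <65, l++
l=10 r=17: 22+39=61 <65, l++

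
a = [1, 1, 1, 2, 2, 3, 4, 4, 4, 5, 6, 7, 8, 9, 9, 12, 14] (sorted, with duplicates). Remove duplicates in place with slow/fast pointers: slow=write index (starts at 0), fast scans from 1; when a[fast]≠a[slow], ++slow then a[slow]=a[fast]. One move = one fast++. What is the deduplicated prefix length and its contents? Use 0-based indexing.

slow=0 fast=1: a[fast]=1=a[slow] dup, fast++
slow=0 fast=2: a[fast]=1=a[slow] dup, fast++
slow=0 fast=3: a[fast]=2≠a[slow]=1 write a[1]=2, slow++,fast++
slow=1 fast=4: a[fast]=2=a[slow] dup, fast++
slow=1 fast=5: a[fast]=3≠a[slow]=2 write a[2]=3, slow++,fast++
slow=2 fast=6: a[fast]=4≠a[slow]=3 write a[3]=4, slow++,fast++
slow=3 fast=7: a[fast]=4=a[slow] dup, fast++
slow=3 fast=8: a[fast]=4=a[slow] dup, fast++
slow=3 fast=9: a[fast]=5≠a[slow]=4 write a[4]=5, slow++,fast++
slow=4 fast=10: a[fast]=6≠a[slow]=5 write a[5]=6, slow++,fast++
slow=5 fast=11: a[fast]=7≠a[slow]=6 write a[6]=7, slow++,fast++
slow=6 fast=12: a[fast]=8≠a[slow]=7 write a[7]=8, slow++,fast++
slow=7 fast=13: a[fast]=9≠a[slow]=8 write a[8]=9, slow++,fast++
slow=8 fast=14: a[fast]=9=a[slow] dup, fast++
slow=8 fast=15: a[fast]=12≠a[slow]=9 write a[9]=12, slow++,fast++
slow=9 fast=16: a[fast]=14≠a[slow]=12 write a[10]=14, slow++,fast++

length 11; prefix = [1, 2, 3, 4, 5, 6, 7, 8, 9, 12, 14]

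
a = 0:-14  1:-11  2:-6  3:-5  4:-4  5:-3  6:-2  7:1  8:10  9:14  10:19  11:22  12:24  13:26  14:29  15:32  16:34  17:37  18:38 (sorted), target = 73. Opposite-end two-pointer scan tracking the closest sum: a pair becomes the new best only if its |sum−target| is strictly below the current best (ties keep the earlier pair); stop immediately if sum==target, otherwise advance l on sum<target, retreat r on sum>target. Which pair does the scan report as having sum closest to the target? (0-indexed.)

pair (34, 38) with sum 72 (|Δ|=1)

[0,18] -14+38=24 d=49 * → l++
[1,18] -11+38=27 d=46 * → l++
[2,18] -6+38=32 d=41 * → l++
[3,18] -5+38=33 d=40 * → l++
[4,18] -4+38=34 d=39 * → l++
[5,18] -3+38=35 d=38 * → l++
[6,18] -2+38=36 d=37 * → l++
[7,18] 1+38=39 d=34 * → l++
[8,18] 10+38=48 d=25 * → l++
[9,18] 14+38=52 d=21 * → l++
[10,18] 19+38=57 d=16 * → l++
[11,18] 22+38=60 d=13 * → l++
[12,18] 24+38=62 d=11 * → l++
[13,18] 26+38=64 d=9 * → l++
[14,18] 29+38=67 d=6 * → l++
[15,18] 32+38=70 d=3 * → l++
[16,18] 34+38=72 d=1 * → l++
[17,18] 37+38=75 d=2 → r--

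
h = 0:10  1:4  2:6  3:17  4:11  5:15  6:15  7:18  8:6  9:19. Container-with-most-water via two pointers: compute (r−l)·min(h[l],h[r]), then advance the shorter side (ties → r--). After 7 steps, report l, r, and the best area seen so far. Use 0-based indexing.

l=7, r=9, best area=102

l=0 r=9: min(10,19)*9=90 best=90 *, l++
l=1 r=9: min(4,19)*8=32 best=90, l++
l=2 r=9: min(6,19)*7=42 best=90, l++
l=3 r=9: min(17,19)*6=102 best=102 *, l++
l=4 r=9: min(11,19)*5=55 best=102, l++
l=5 r=9: min(15,19)*4=60 best=102, l++
l=6 r=9: min(15,19)*3=45 best=102, l++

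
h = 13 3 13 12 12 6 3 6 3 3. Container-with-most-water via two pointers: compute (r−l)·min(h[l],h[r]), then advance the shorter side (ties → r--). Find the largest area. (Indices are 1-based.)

l=1 r=10: min(13,3)*9=27 best=27 *, r--
l=1 r=9: min(13,3)*8=24 best=27, r--
l=1 r=8: min(13,6)*7=42 best=42 *, r--
l=1 r=7: min(13,3)*6=18 best=42, r--
l=1 r=6: min(13,6)*5=30 best=42, r--
l=1 r=5: min(13,12)*4=48 best=48 *, r--
l=1 r=4: min(13,12)*3=36 best=48, r--
l=1 r=3: min(13,13)*2=26 best=48, r--
l=1 r=2: min(13,3)*1=3 best=48, r--

max area = 48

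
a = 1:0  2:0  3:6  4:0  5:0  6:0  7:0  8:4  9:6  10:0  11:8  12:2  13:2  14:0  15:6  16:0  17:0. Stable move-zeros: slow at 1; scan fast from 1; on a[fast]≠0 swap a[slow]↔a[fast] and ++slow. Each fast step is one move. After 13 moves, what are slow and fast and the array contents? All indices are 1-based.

slow=7, fast=14, a=[6, 4, 6, 8, 2, 2, 0, 0, 0, 0, 0, 0, 0, 0, 6, 0, 0]

slow=1 fast=1: a[fast]=0, fast++
slow=1 fast=2: a[fast]=0, fast++
slow=1 fast=3: a[fast]=6≠0 swap→a[1]=6, slow++,fast++
slow=2 fast=4: a[fast]=0, fast++
slow=2 fast=5: a[fast]=0, fast++
slow=2 fast=6: a[fast]=0, fast++
slow=2 fast=7: a[fast]=0, fast++
slow=2 fast=8: a[fast]=4≠0 swap→a[2]=4, slow++,fast++
slow=3 fast=9: a[fast]=6≠0 swap→a[3]=6, slow++,fast++
slow=4 fast=10: a[fast]=0, fast++
slow=4 fast=11: a[fast]=8≠0 swap→a[4]=8, slow++,fast++
slow=5 fast=12: a[fast]=2≠0 swap→a[5]=2, slow++,fast++
slow=6 fast=13: a[fast]=2≠0 swap→a[6]=2, slow++,fast++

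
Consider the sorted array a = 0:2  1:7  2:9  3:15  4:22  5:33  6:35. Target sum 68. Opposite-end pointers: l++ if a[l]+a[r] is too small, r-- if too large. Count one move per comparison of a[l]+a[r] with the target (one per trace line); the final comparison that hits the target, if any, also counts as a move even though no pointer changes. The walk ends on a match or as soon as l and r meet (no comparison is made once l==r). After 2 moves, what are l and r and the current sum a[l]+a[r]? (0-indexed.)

[0,6] 2+35=37 <68 → l++
[1,6] 7+35=42 <68 → l++

l=2, r=6, sum=44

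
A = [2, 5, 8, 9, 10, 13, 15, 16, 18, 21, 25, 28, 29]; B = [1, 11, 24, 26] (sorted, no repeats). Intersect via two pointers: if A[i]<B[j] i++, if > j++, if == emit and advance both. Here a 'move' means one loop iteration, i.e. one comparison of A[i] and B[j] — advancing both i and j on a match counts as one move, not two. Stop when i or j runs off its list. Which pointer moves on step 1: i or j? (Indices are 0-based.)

j

i=0 j=0: 2>1, j++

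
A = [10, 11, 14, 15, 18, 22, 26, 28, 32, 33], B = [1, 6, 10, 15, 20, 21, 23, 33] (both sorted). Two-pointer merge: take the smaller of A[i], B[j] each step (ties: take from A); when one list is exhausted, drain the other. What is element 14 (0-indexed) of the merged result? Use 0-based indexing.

[i=0,j=0] A[i]=10>B[j]=1 take 1 → j++
[i=0,j=1] A[i]=10>B[j]=6 take 6 → j++
[i=0,j=2] A[i]=10<=B[j]=10 take 10 → i++
[i=1,j=2] A[i]=11>B[j]=10 take 10 → j++
[i=1,j=3] A[i]=11<=B[j]=15 take 11 → i++
[i=2,j=3] A[i]=14<=B[j]=15 take 14 → i++
[i=3,j=3] A[i]=15<=B[j]=15 take 15 → i++
[i=4,j=3] A[i]=18>B[j]=15 take 15 → j++
[i=4,j=4] A[i]=18<=B[j]=20 take 18 → i++
[i=5,j=4] A[i]=22>B[j]=20 take 20 → j++
[i=5,j=5] A[i]=22>B[j]=21 take 21 → j++
[i=5,j=6] A[i]=22<=B[j]=23 take 22 → i++
[i=6,j=6] A[i]=26>B[j]=23 take 23 → j++
[i=6,j=7] A[i]=26<=B[j]=33 take 26 → i++
[i=7,j=7] A[i]=28<=B[j]=33 take 28 → i++
[i=8,j=7] A[i]=32<=B[j]=33 take 32 → i++
[i=9,j=7] A[i]=33<=B[j]=33 take 33 → i++
[i=10,j=7] A done, take B[j]=33 → j++

merged[14] = 28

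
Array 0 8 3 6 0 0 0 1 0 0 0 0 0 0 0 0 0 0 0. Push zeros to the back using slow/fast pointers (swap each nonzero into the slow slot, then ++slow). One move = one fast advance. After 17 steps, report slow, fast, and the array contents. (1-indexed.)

slow=5, fast=18, a=[8, 3, 6, 1, 0, 0, 0, 0, 0, 0, 0, 0, 0, 0, 0, 0, 0, 0, 0]

slow=1 fast=1: a[fast]=0, fast++
slow=1 fast=2: a[fast]=8≠0 swap→a[1]=8, slow++,fast++
slow=2 fast=3: a[fast]=3≠0 swap→a[2]=3, slow++,fast++
slow=3 fast=4: a[fast]=6≠0 swap→a[3]=6, slow++,fast++
slow=4 fast=5: a[fast]=0, fast++
slow=4 fast=6: a[fast]=0, fast++
slow=4 fast=7: a[fast]=0, fast++
slow=4 fast=8: a[fast]=1≠0 swap→a[4]=1, slow++,fast++
slow=5 fast=9: a[fast]=0, fast++
slow=5 fast=10: a[fast]=0, fast++
slow=5 fast=11: a[fast]=0, fast++
slow=5 fast=12: a[fast]=0, fast++
slow=5 fast=13: a[fast]=0, fast++
slow=5 fast=14: a[fast]=0, fast++
slow=5 fast=15: a[fast]=0, fast++
slow=5 fast=16: a[fast]=0, fast++
slow=5 fast=17: a[fast]=0, fast++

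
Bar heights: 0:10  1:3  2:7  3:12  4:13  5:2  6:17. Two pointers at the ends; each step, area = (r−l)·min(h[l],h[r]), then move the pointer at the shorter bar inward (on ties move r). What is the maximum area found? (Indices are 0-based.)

max area = 60

l=0 r=6: min(10,17)*6=60 best=60 *, l++
l=1 r=6: min(3,17)*5=15 best=60, l++
l=2 r=6: min(7,17)*4=28 best=60, l++
l=3 r=6: min(12,17)*3=36 best=60, l++
l=4 r=6: min(13,17)*2=26 best=60, l++
l=5 r=6: min(2,17)*1=2 best=60, l++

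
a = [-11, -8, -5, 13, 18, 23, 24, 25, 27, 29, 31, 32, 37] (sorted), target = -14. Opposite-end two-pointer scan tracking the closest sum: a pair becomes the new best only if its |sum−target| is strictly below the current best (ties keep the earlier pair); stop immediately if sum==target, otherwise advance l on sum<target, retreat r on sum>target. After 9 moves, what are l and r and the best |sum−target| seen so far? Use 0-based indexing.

l=0 r=12: -11+37=26 d=40 *, r--
l=0 r=11: -11+32=21 d=35 *, r--
l=0 r=10: -11+31=20 d=34 *, r--
l=0 r=9: -11+29=18 d=32 *, r--
l=0 r=8: -11+27=16 d=30 *, r--
l=0 r=7: -11+25=14 d=28 *, r--
l=0 r=6: -11+24=13 d=27 *, r--
l=0 r=5: -11+23=12 d=26 *, r--
l=0 r=4: -11+18=7 d=21 *, r--

l=0, r=3, best |Δ|=21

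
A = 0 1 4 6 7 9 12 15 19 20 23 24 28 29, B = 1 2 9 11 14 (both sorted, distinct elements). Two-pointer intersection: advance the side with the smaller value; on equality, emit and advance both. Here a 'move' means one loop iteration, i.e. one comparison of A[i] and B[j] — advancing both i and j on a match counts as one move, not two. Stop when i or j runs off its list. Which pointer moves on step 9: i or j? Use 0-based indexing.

i

i=0 j=0: 0<1, i++
i=1 j=0: 1==1 emit, i++,j++
i=2 j=1: 4>2, j++
i=2 j=2: 4<9, i++
i=3 j=2: 6<9, i++
i=4 j=2: 7<9, i++
i=5 j=2: 9==9 emit, i++,j++
i=6 j=3: 12>11, j++
i=6 j=4: 12<14, i++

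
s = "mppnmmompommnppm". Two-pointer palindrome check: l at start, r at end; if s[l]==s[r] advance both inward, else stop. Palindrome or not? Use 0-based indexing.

[0,15] 'm'=='m' → l++,r--
[1,14] 'p'=='p' → l++,r--
[2,13] 'p'=='p' → l++,r--
[3,12] 'n'=='n' → l++,r--
[4,11] 'm'=='m' → l++,r--
[5,10] 'm'=='m' → l++,r--
[6,9] 'o'=='o' → l++,r--
[7,8] 'm'!='p' → stop

not a palindrome (mismatch at 7,8)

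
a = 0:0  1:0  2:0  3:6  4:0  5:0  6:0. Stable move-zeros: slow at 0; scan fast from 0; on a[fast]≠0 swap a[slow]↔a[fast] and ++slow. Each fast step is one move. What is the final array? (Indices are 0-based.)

[6, 0, 0, 0, 0, 0, 0]

slow=0 fast=0: a[fast]=0, fast++
slow=0 fast=1: a[fast]=0, fast++
slow=0 fast=2: a[fast]=0, fast++
slow=0 fast=3: a[fast]=6≠0 swap→a[0]=6, slow++,fast++
slow=1 fast=4: a[fast]=0, fast++
slow=1 fast=5: a[fast]=0, fast++
slow=1 fast=6: a[fast]=0, fast++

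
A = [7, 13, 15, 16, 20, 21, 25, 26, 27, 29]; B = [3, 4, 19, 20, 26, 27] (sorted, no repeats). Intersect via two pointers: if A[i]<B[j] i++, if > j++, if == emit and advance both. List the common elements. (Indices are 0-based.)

intersection = [20, 26, 27]

[i=0,j=0] 7>3 → j++
[i=0,j=1] 7>4 → j++
[i=0,j=2] 7<19 → i++
[i=1,j=2] 13<19 → i++
[i=2,j=2] 15<19 → i++
[i=3,j=2] 16<19 → i++
[i=4,j=2] 20>19 → j++
[i=4,j=3] 20==20 emit → i++,j++
[i=5,j=4] 21<26 → i++
[i=6,j=4] 25<26 → i++
[i=7,j=4] 26==26 emit → i++,j++
[i=8,j=5] 27==27 emit → i++,j++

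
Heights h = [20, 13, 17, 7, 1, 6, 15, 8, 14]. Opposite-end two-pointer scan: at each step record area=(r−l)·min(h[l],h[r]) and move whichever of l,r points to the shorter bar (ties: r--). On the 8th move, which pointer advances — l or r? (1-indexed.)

r

l=1 r=9: min(20,14)*8=112 best=112 *, r--
l=1 r=8: min(20,8)*7=56 best=112, r--
l=1 r=7: min(20,15)*6=90 best=112, r--
l=1 r=6: min(20,6)*5=30 best=112, r--
l=1 r=5: min(20,1)*4=4 best=112, r--
l=1 r=4: min(20,7)*3=21 best=112, r--
l=1 r=3: min(20,17)*2=34 best=112, r--
l=1 r=2: min(20,13)*1=13 best=112, r--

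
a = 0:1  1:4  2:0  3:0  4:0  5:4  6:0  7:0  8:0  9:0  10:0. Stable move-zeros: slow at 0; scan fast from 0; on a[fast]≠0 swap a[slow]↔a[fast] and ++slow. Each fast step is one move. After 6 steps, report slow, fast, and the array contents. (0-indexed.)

slow=3, fast=6, a=[1, 4, 4, 0, 0, 0, 0, 0, 0, 0, 0]

(s=0,f=0) a[fast]=1≠0 swap→a[0]=1 → slow++,fast++
(s=1,f=1) a[fast]=4≠0 swap→a[1]=4 → slow++,fast++
(s=2,f=2) a[fast]=0 → fast++
(s=2,f=3) a[fast]=0 → fast++
(s=2,f=4) a[fast]=0 → fast++
(s=2,f=5) a[fast]=4≠0 swap→a[2]=4 → slow++,fast++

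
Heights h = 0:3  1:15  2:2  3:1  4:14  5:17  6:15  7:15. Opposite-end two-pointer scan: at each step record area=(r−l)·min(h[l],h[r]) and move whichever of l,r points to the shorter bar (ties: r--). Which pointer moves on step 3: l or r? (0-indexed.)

[0,7] min(3,15)*7=21 best=21 * → l++
[1,7] min(15,15)*6=90 best=90 * → r--
[1,6] min(15,15)*5=75 best=90 → r--

r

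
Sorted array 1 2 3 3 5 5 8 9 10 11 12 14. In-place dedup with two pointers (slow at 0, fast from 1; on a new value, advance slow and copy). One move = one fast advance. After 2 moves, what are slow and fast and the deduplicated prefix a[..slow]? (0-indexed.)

slow=2, fast=3, prefix=[1, 2, 3]

slow=0 fast=1: a[fast]=2≠a[slow]=1 write a[1]=2, slow++,fast++
slow=1 fast=2: a[fast]=3≠a[slow]=2 write a[2]=3, slow++,fast++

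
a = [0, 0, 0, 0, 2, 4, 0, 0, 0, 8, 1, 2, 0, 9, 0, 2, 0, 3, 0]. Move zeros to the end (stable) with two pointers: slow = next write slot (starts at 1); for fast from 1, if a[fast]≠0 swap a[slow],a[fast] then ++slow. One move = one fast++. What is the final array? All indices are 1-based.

slow=1 fast=1: a[fast]=0, fast++
slow=1 fast=2: a[fast]=0, fast++
slow=1 fast=3: a[fast]=0, fast++
slow=1 fast=4: a[fast]=0, fast++
slow=1 fast=5: a[fast]=2≠0 swap→a[1]=2, slow++,fast++
slow=2 fast=6: a[fast]=4≠0 swap→a[2]=4, slow++,fast++
slow=3 fast=7: a[fast]=0, fast++
slow=3 fast=8: a[fast]=0, fast++
slow=3 fast=9: a[fast]=0, fast++
slow=3 fast=10: a[fast]=8≠0 swap→a[3]=8, slow++,fast++
slow=4 fast=11: a[fast]=1≠0 swap→a[4]=1, slow++,fast++
slow=5 fast=12: a[fast]=2≠0 swap→a[5]=2, slow++,fast++
slow=6 fast=13: a[fast]=0, fast++
slow=6 fast=14: a[fast]=9≠0 swap→a[6]=9, slow++,fast++
slow=7 fast=15: a[fast]=0, fast++
slow=7 fast=16: a[fast]=2≠0 swap→a[7]=2, slow++,fast++
slow=8 fast=17: a[fast]=0, fast++
slow=8 fast=18: a[fast]=3≠0 swap→a[8]=3, slow++,fast++
slow=9 fast=19: a[fast]=0, fast++

[2, 4, 8, 1, 2, 9, 2, 3, 0, 0, 0, 0, 0, 0, 0, 0, 0, 0, 0]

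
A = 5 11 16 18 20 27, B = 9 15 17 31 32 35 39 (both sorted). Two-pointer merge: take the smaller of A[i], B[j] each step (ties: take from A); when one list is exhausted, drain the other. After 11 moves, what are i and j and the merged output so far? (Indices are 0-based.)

[i=0,j=0] A[i]=5<=B[j]=9 take 5 → i++
[i=1,j=0] A[i]=11>B[j]=9 take 9 → j++
[i=1,j=1] A[i]=11<=B[j]=15 take 11 → i++
[i=2,j=1] A[i]=16>B[j]=15 take 15 → j++
[i=2,j=2] A[i]=16<=B[j]=17 take 16 → i++
[i=3,j=2] A[i]=18>B[j]=17 take 17 → j++
[i=3,j=3] A[i]=18<=B[j]=31 take 18 → i++
[i=4,j=3] A[i]=20<=B[j]=31 take 20 → i++
[i=5,j=3] A[i]=27<=B[j]=31 take 27 → i++
[i=6,j=3] A done, take B[j]=31 → j++
[i=6,j=4] A done, take B[j]=32 → j++

i=6, j=5, merged so far=[5, 9, 11, 15, 16, 17, 18, 20, 27, 31, 32]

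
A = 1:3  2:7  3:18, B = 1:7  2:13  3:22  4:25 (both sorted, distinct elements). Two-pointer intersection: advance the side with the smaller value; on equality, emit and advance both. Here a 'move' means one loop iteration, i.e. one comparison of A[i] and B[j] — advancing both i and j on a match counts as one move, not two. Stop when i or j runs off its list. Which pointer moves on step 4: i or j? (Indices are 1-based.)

i=1 j=1: 3<7, i++
i=2 j=1: 7==7 emit, i++,j++
i=3 j=2: 18>13, j++
i=3 j=3: 18<22, i++

i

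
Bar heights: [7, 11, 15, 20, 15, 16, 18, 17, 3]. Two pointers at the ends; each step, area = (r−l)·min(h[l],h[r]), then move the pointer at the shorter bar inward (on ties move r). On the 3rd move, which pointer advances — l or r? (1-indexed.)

l

[1,9] min(7,3)*8=24 best=24 * → r--
[1,8] min(7,17)*7=49 best=49 * → l++
[2,8] min(11,17)*6=66 best=66 * → l++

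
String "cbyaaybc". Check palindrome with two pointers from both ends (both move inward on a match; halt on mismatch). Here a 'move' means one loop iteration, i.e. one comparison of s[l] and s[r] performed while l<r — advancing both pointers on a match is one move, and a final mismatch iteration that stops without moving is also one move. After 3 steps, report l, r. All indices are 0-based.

[0,7] 'c'=='c' → l++,r--
[1,6] 'b'=='b' → l++,r--
[2,5] 'y'=='y' → l++,r--

l=3, r=4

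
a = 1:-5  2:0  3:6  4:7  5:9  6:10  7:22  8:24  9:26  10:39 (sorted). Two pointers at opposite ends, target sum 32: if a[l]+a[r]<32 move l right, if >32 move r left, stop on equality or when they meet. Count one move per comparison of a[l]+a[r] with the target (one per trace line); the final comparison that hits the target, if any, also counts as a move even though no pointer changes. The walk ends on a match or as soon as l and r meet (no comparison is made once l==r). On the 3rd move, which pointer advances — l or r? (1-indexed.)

l

l=1 r=10: -5+39=34 >32, r--
l=1 r=9: -5+26=21 <32, l++
l=2 r=9: 0+26=26 <32, l++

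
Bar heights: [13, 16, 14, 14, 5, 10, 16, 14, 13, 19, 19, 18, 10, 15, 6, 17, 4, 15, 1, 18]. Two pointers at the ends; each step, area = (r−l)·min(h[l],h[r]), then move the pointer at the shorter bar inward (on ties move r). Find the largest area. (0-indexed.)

l=0 r=19: min(13,18)*19=247 best=247 *, l++
l=1 r=19: min(16,18)*18=288 best=288 *, l++
l=2 r=19: min(14,18)*17=238 best=288, l++
l=3 r=19: min(14,18)*16=224 best=288, l++
l=4 r=19: min(5,18)*15=75 best=288, l++
l=5 r=19: min(10,18)*14=140 best=288, l++
l=6 r=19: min(16,18)*13=208 best=288, l++
l=7 r=19: min(14,18)*12=168 best=288, l++
l=8 r=19: min(13,18)*11=143 best=288, l++
l=9 r=19: min(19,18)*10=180 best=288, r--
l=9 r=18: min(19,1)*9=9 best=288, r--
l=9 r=17: min(19,15)*8=120 best=288, r--
l=9 r=16: min(19,4)*7=28 best=288, r--
l=9 r=15: min(19,17)*6=102 best=288, r--
l=9 r=14: min(19,6)*5=30 best=288, r--
l=9 r=13: min(19,15)*4=60 best=288, r--
l=9 r=12: min(19,10)*3=30 best=288, r--
l=9 r=11: min(19,18)*2=36 best=288, r--
l=9 r=10: min(19,19)*1=19 best=288, r--

max area = 288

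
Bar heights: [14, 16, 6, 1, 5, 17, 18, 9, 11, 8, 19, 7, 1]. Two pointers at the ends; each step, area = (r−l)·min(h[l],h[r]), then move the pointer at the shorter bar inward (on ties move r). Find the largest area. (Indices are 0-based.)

[0,12] min(14,1)*12=12 best=12 * → r--
[0,11] min(14,7)*11=77 best=77 * → r--
[0,10] min(14,19)*10=140 best=140 * → l++
[1,10] min(16,19)*9=144 best=144 * → l++
[2,10] min(6,19)*8=48 best=144 → l++
[3,10] min(1,19)*7=7 best=144 → l++
[4,10] min(5,19)*6=30 best=144 → l++
[5,10] min(17,19)*5=85 best=144 → l++
[6,10] min(18,19)*4=72 best=144 → l++
[7,10] min(9,19)*3=27 best=144 → l++
[8,10] min(11,19)*2=22 best=144 → l++
[9,10] min(8,19)*1=8 best=144 → l++

max area = 144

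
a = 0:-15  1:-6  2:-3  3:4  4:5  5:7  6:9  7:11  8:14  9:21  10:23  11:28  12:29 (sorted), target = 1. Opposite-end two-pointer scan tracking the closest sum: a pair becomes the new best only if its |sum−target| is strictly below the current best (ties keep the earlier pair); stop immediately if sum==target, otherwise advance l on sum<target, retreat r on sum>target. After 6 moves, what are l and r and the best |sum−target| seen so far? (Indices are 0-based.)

l=1, r=7, best |Δ|=2

[0,12] -15+29=14 d=13 * → r--
[0,11] -15+28=13 d=12 * → r--
[0,10] -15+23=8 d=7 * → r--
[0,9] -15+21=6 d=5 * → r--
[0,8] -15+14=-1 d=2 * → l++
[1,8] -6+14=8 d=7 → r--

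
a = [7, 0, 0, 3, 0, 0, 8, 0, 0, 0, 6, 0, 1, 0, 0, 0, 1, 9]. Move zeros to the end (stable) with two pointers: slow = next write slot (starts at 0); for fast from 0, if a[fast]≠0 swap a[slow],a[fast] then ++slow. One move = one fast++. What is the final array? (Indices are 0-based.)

(s=0,f=0) a[fast]=7≠0 swap→a[0]=7 → slow++,fast++
(s=1,f=1) a[fast]=0 → fast++
(s=1,f=2) a[fast]=0 → fast++
(s=1,f=3) a[fast]=3≠0 swap→a[1]=3 → slow++,fast++
(s=2,f=4) a[fast]=0 → fast++
(s=2,f=5) a[fast]=0 → fast++
(s=2,f=6) a[fast]=8≠0 swap→a[2]=8 → slow++,fast++
(s=3,f=7) a[fast]=0 → fast++
(s=3,f=8) a[fast]=0 → fast++
(s=3,f=9) a[fast]=0 → fast++
(s=3,f=10) a[fast]=6≠0 swap→a[3]=6 → slow++,fast++
(s=4,f=11) a[fast]=0 → fast++
(s=4,f=12) a[fast]=1≠0 swap→a[4]=1 → slow++,fast++
(s=5,f=13) a[fast]=0 → fast++
(s=5,f=14) a[fast]=0 → fast++
(s=5,f=15) a[fast]=0 → fast++
(s=5,f=16) a[fast]=1≠0 swap→a[5]=1 → slow++,fast++
(s=6,f=17) a[fast]=9≠0 swap→a[6]=9 → slow++,fast++

[7, 3, 8, 6, 1, 1, 9, 0, 0, 0, 0, 0, 0, 0, 0, 0, 0, 0]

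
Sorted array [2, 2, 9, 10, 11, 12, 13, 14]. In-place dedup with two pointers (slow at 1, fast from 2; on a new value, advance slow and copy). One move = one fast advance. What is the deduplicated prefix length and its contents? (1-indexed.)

length 7; prefix = [2, 9, 10, 11, 12, 13, 14]

(s=1,f=2) a[fast]=2=a[slow] dup → fast++
(s=1,f=3) a[fast]=9≠a[slow]=2 write a[2]=9 → slow++,fast++
(s=2,f=4) a[fast]=10≠a[slow]=9 write a[3]=10 → slow++,fast++
(s=3,f=5) a[fast]=11≠a[slow]=10 write a[4]=11 → slow++,fast++
(s=4,f=6) a[fast]=12≠a[slow]=11 write a[5]=12 → slow++,fast++
(s=5,f=7) a[fast]=13≠a[slow]=12 write a[6]=13 → slow++,fast++
(s=6,f=8) a[fast]=14≠a[slow]=13 write a[7]=14 → slow++,fast++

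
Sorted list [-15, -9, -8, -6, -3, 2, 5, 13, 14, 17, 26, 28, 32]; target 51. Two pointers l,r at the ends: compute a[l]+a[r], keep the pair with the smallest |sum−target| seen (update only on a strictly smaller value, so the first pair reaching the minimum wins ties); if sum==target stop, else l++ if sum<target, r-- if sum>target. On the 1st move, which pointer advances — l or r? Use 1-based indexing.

[1,13] -15+32=17 d=34 * → l++

l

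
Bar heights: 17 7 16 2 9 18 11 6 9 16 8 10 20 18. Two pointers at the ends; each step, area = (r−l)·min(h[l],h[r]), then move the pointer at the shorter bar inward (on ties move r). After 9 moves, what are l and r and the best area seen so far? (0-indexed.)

l=8, r=12, best area=221

l=0 r=13: min(17,18)*13=221 best=221 *, l++
l=1 r=13: min(7,18)*12=84 best=221, l++
l=2 r=13: min(16,18)*11=176 best=221, l++
l=3 r=13: min(2,18)*10=20 best=221, l++
l=4 r=13: min(9,18)*9=81 best=221, l++
l=5 r=13: min(18,18)*8=144 best=221, r--
l=5 r=12: min(18,20)*7=126 best=221, l++
l=6 r=12: min(11,20)*6=66 best=221, l++
l=7 r=12: min(6,20)*5=30 best=221, l++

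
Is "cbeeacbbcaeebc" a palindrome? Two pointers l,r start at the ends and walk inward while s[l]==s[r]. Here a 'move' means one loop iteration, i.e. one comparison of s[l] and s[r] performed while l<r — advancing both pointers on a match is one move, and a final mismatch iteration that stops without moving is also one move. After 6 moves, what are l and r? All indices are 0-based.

l=6, r=7

[0,13] 'c'=='c' → l++,r--
[1,12] 'b'=='b' → l++,r--
[2,11] 'e'=='e' → l++,r--
[3,10] 'e'=='e' → l++,r--
[4,9] 'a'=='a' → l++,r--
[5,8] 'c'=='c' → l++,r--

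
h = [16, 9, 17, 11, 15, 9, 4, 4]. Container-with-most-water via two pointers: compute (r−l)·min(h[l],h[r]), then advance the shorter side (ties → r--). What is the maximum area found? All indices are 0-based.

max area = 60

[0,7] min(16,4)*7=28 best=28 * → r--
[0,6] min(16,4)*6=24 best=28 → r--
[0,5] min(16,9)*5=45 best=45 * → r--
[0,4] min(16,15)*4=60 best=60 * → r--
[0,3] min(16,11)*3=33 best=60 → r--
[0,2] min(16,17)*2=32 best=60 → l++
[1,2] min(9,17)*1=9 best=60 → l++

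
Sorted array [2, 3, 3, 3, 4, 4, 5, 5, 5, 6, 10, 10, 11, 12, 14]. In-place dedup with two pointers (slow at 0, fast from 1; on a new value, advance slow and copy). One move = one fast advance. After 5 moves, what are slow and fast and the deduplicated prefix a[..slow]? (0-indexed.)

(s=0,f=1) a[fast]=3≠a[slow]=2 write a[1]=3 → slow++,fast++
(s=1,f=2) a[fast]=3=a[slow] dup → fast++
(s=1,f=3) a[fast]=3=a[slow] dup → fast++
(s=1,f=4) a[fast]=4≠a[slow]=3 write a[2]=4 → slow++,fast++
(s=2,f=5) a[fast]=4=a[slow] dup → fast++

slow=2, fast=6, prefix=[2, 3, 4]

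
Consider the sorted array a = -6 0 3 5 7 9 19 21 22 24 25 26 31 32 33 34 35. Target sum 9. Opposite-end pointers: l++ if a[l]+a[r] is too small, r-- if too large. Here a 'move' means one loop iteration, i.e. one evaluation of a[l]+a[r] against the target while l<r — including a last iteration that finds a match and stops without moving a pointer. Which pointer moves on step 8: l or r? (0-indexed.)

r

l=0 r=16: -6+35=29 >9, r--
l=0 r=15: -6+34=28 >9, r--
l=0 r=14: -6+33=27 >9, r--
l=0 r=13: -6+32=26 >9, r--
l=0 r=12: -6+31=25 >9, r--
l=0 r=11: -6+26=20 >9, r--
l=0 r=10: -6+25=19 >9, r--
l=0 r=9: -6+24=18 >9, r--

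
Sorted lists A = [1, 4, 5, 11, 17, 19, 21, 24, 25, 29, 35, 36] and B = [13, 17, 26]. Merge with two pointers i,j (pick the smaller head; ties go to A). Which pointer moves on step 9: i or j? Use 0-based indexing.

[i=0,j=0] A[i]=1<=B[j]=13 take 1 → i++
[i=1,j=0] A[i]=4<=B[j]=13 take 4 → i++
[i=2,j=0] A[i]=5<=B[j]=13 take 5 → i++
[i=3,j=0] A[i]=11<=B[j]=13 take 11 → i++
[i=4,j=0] A[i]=17>B[j]=13 take 13 → j++
[i=4,j=1] A[i]=17<=B[j]=17 take 17 → i++
[i=5,j=1] A[i]=19>B[j]=17 take 17 → j++
[i=5,j=2] A[i]=19<=B[j]=26 take 19 → i++
[i=6,j=2] A[i]=21<=B[j]=26 take 21 → i++

i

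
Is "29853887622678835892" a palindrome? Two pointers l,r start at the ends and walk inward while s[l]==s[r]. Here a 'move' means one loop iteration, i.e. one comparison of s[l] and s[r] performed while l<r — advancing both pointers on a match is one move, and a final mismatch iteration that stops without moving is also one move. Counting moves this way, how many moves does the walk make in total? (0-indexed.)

[0,19] '2'=='2' → l++,r--
[1,18] '9'=='9' → l++,r--
[2,17] '8'=='8' → l++,r--
[3,16] '5'=='5' → l++,r--
[4,15] '3'=='3' → l++,r--
[5,14] '8'=='8' → l++,r--
[6,13] '8'=='8' → l++,r--
[7,12] '7'=='7' → l++,r--
[8,11] '6'=='6' → l++,r--
[9,10] '2'=='2' → l++,r--

10 moves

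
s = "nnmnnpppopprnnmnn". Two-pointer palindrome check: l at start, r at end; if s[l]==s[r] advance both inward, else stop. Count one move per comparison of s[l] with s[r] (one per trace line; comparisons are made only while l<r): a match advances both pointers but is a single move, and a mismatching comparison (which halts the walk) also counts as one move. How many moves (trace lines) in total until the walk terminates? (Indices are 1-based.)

[1,17] 'n'=='n' → l++,r--
[2,16] 'n'=='n' → l++,r--
[3,15] 'm'=='m' → l++,r--
[4,14] 'n'=='n' → l++,r--
[5,13] 'n'=='n' → l++,r--
[6,12] 'p'!='r' → stop

6 moves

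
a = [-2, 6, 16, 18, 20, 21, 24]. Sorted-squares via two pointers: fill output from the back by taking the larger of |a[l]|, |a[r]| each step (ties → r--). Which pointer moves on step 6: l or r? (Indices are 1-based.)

[1,7] |-2|<=|24| out[7]=576 → r--
[1,6] |-2|<=|21| out[6]=441 → r--
[1,5] |-2|<=|20| out[5]=400 → r--
[1,4] |-2|<=|18| out[4]=324 → r--
[1,3] |-2|<=|16| out[3]=256 → r--
[1,2] |-2|<=|6| out[2]=36 → r--

r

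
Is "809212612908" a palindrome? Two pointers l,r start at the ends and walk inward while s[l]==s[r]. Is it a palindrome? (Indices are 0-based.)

not a palindrome (mismatch at 5,6)

l=0 r=11: '8'=='8', l++,r--
l=1 r=10: '0'=='0', l++,r--
l=2 r=9: '9'=='9', l++,r--
l=3 r=8: '2'=='2', l++,r--
l=4 r=7: '1'=='1', l++,r--
l=5 r=6: '2'!='6', stop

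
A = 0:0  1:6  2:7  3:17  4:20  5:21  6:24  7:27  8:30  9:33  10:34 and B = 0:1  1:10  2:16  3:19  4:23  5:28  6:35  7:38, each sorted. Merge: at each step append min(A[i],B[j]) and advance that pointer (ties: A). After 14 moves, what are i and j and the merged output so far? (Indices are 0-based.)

i=0 j=0: A[i]=0<=B[j]=1 take 0, i++
i=1 j=0: A[i]=6>B[j]=1 take 1, j++
i=1 j=1: A[i]=6<=B[j]=10 take 6, i++
i=2 j=1: A[i]=7<=B[j]=10 take 7, i++
i=3 j=1: A[i]=17>B[j]=10 take 10, j++
i=3 j=2: A[i]=17>B[j]=16 take 16, j++
i=3 j=3: A[i]=17<=B[j]=19 take 17, i++
i=4 j=3: A[i]=20>B[j]=19 take 19, j++
i=4 j=4: A[i]=20<=B[j]=23 take 20, i++
i=5 j=4: A[i]=21<=B[j]=23 take 21, i++
i=6 j=4: A[i]=24>B[j]=23 take 23, j++
i=6 j=5: A[i]=24<=B[j]=28 take 24, i++
i=7 j=5: A[i]=27<=B[j]=28 take 27, i++
i=8 j=5: A[i]=30>B[j]=28 take 28, j++

i=8, j=6, merged so far=[0, 1, 6, 7, 10, 16, 17, 19, 20, 21, 23, 24, 27, 28]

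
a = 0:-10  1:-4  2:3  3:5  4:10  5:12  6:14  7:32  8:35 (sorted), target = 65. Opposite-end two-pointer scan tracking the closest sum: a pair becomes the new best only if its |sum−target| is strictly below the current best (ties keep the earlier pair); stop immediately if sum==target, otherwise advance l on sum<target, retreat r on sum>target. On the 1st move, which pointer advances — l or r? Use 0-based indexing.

l

l=0 r=8: -10+35=25 d=40 *, l++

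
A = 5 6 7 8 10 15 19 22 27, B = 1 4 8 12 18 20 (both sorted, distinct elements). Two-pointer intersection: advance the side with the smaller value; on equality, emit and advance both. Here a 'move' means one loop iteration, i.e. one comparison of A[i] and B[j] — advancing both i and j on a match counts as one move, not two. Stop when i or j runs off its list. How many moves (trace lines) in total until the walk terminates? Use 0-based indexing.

i=0 j=0: 5>1, j++
i=0 j=1: 5>4, j++
i=0 j=2: 5<8, i++
i=1 j=2: 6<8, i++
i=2 j=2: 7<8, i++
i=3 j=2: 8==8 emit, i++,j++
i=4 j=3: 10<12, i++
i=5 j=3: 15>12, j++
i=5 j=4: 15<18, i++
i=6 j=4: 19>18, j++
i=6 j=5: 19<20, i++
i=7 j=5: 22>20, j++

12 moves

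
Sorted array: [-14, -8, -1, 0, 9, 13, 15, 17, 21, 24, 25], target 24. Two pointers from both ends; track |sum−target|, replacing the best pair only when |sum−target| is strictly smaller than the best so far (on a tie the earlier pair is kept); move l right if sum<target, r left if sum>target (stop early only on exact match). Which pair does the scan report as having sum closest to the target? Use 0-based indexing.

pair (-1, 25) with sum 24 (|Δ|=0)

l=0 r=10: -14+25=11 d=13 *, l++
l=1 r=10: -8+25=17 d=7 *, l++
l=2 r=10: -1+25=24 d=0 *, stop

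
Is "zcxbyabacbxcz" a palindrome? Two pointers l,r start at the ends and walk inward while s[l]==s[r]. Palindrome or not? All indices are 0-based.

not a palindrome (mismatch at 4,8)

[0,12] 'z'=='z' → l++,r--
[1,11] 'c'=='c' → l++,r--
[2,10] 'x'=='x' → l++,r--
[3,9] 'b'=='b' → l++,r--
[4,8] 'y'!='c' → stop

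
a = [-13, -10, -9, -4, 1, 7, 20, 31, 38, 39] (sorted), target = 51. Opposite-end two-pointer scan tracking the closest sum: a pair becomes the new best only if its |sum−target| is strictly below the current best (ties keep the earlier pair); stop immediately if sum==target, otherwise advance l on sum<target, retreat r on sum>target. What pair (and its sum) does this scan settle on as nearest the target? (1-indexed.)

l=1 r=10: -13+39=26 d=25 *, l++
l=2 r=10: -10+39=29 d=22 *, l++
l=3 r=10: -9+39=30 d=21 *, l++
l=4 r=10: -4+39=35 d=16 *, l++
l=5 r=10: 1+39=40 d=11 *, l++
l=6 r=10: 7+39=46 d=5 *, l++
l=7 r=10: 20+39=59 d=8, r--
l=7 r=9: 20+38=58 d=7, r--
l=7 r=8: 20+31=51 d=0 *, stop

pair (20, 31) with sum 51 (|Δ|=0)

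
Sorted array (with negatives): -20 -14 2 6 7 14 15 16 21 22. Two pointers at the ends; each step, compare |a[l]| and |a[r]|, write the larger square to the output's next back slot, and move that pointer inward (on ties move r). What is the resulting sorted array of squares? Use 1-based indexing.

[4, 36, 49, 196, 196, 225, 256, 400, 441, 484]

[1,10] |-20|<=|22| out[10]=484 → r--
[1,9] |-20|<=|21| out[9]=441 → r--
[1,8] |-20|>|16| out[8]=400 → l++
[2,8] |-14|<=|16| out[7]=256 → r--
[2,7] |-14|<=|15| out[6]=225 → r--
[2,6] |-14|<=|14| out[5]=196 → r--
[2,5] |-14|>|7| out[4]=196 → l++
[3,5] |2|<=|7| out[3]=49 → r--
[3,4] |2|<=|6| out[2]=36 → r--
[3,3] |2|<=|2| out[1]=4 → r--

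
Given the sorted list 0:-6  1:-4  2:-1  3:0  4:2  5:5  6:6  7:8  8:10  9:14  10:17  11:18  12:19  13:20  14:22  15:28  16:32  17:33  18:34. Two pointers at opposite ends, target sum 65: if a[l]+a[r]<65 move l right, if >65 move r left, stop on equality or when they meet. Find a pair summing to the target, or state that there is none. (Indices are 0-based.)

(32, 33)

[0,18] -6+34=28 <65 → l++
[1,18] -4+34=30 <65 → l++
[2,18] -1+34=33 <65 → l++
[3,18] 0+34=34 <65 → l++
[4,18] 2+34=36 <65 → l++
[5,18] 5+34=39 <65 → l++
[6,18] 6+34=40 <65 → l++
[7,18] 8+34=42 <65 → l++
[8,18] 10+34=44 <65 → l++
[9,18] 14+34=48 <65 → l++
[10,18] 17+34=51 <65 → l++
[11,18] 18+34=52 <65 → l++
[12,18] 19+34=53 <65 → l++
[13,18] 20+34=54 <65 → l++
[14,18] 22+34=56 <65 → l++
[15,18] 28+34=62 <65 → l++
[16,18] 32+34=66 >65 → r--
[16,17] 32+33=65 → found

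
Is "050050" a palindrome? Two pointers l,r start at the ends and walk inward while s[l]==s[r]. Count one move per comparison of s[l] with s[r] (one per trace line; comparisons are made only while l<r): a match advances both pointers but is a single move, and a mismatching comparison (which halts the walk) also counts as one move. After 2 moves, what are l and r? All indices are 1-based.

l=3, r=4

[1,6] '0'=='0' → l++,r--
[2,5] '5'=='5' → l++,r--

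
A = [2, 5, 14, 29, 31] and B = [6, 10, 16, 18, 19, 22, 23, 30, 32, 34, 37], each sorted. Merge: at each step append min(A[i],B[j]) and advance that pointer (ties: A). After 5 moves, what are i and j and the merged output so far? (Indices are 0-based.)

[i=0,j=0] A[i]=2<=B[j]=6 take 2 → i++
[i=1,j=0] A[i]=5<=B[j]=6 take 5 → i++
[i=2,j=0] A[i]=14>B[j]=6 take 6 → j++
[i=2,j=1] A[i]=14>B[j]=10 take 10 → j++
[i=2,j=2] A[i]=14<=B[j]=16 take 14 → i++

i=3, j=2, merged so far=[2, 5, 6, 10, 14]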